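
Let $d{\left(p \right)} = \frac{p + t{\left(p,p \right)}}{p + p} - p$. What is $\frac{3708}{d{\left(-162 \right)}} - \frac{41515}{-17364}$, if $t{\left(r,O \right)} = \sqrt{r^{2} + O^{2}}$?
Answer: $\frac{46235651645}{1834037772} + \frac{7416 \sqrt{2}}{105623} \approx 25.309$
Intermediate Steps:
$t{\left(r,O \right)} = \sqrt{O^{2} + r^{2}}$
$d{\left(p \right)} = - p + \frac{p + \sqrt{2} \sqrt{p^{2}}}{2 p}$ ($d{\left(p \right)} = \frac{p + \sqrt{p^{2} + p^{2}}}{p + p} - p = \frac{p + \sqrt{2 p^{2}}}{2 p} - p = \left(p + \sqrt{2} \sqrt{p^{2}}\right) \frac{1}{2 p} - p = \frac{p + \sqrt{2} \sqrt{p^{2}}}{2 p} - p = - p + \frac{p + \sqrt{2} \sqrt{p^{2}}}{2 p}$)
$\frac{3708}{d{\left(-162 \right)}} - \frac{41515}{-17364} = \frac{3708}{\frac{1}{2} - -162 + \frac{\sqrt{2} \sqrt{\left(-162\right)^{2}}}{2 \left(-162\right)}} - \frac{41515}{-17364} = \frac{3708}{\frac{1}{2} + 162 + \frac{1}{2} \sqrt{2} \left(- \frac{1}{162}\right) \sqrt{26244}} - - \frac{41515}{17364} = \frac{3708}{\frac{1}{2} + 162 + \frac{1}{2} \sqrt{2} \left(- \frac{1}{162}\right) 162} + \frac{41515}{17364} = \frac{3708}{\frac{1}{2} + 162 - \frac{\sqrt{2}}{2}} + \frac{41515}{17364} = \frac{3708}{\frac{325}{2} - \frac{\sqrt{2}}{2}} + \frac{41515}{17364} = \frac{41515}{17364} + \frac{3708}{\frac{325}{2} - \frac{\sqrt{2}}{2}}$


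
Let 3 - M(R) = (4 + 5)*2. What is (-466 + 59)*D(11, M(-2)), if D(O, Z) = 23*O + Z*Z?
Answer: -194546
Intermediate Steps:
M(R) = -15 (M(R) = 3 - (4 + 5)*2 = 3 - 9*2 = 3 - 1*18 = 3 - 18 = -15)
D(O, Z) = Z² + 23*O (D(O, Z) = 23*O + Z² = Z² + 23*O)
(-466 + 59)*D(11, M(-2)) = (-466 + 59)*((-15)² + 23*11) = -407*(225 + 253) = -407*478 = -194546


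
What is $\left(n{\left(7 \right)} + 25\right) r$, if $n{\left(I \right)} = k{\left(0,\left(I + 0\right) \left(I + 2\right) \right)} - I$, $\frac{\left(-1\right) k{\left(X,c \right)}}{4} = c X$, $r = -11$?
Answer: $-198$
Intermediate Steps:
$k{\left(X,c \right)} = - 4 X c$ ($k{\left(X,c \right)} = - 4 c X = - 4 X c$)
$n{\left(I \right)} = - I$ ($n{\left(I \right)} = \left(-4\right) 0 \left(I + 0\right) \left(I + 2\right) - I = \left(-4\right) 0 I \left(2 + I\right) - I = 0 - I = - I$)
$\left(n{\left(7 \right)} + 25\right) r = \left(\left(-1\right) 7 + 25\right) \left(-11\right) = \left(-7 + 25\right) \left(-11\right) = 18 \left(-11\right) = -198$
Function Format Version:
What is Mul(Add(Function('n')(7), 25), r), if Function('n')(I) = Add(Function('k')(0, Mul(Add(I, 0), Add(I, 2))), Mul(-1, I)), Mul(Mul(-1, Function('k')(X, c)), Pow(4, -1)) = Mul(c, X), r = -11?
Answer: -198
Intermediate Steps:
Function('k')(X, c) = Mul(-4, X, c) (Function('k')(X, c) = Mul(-4, Mul(c, X)) = Mul(-4, Mul(X, c)) = Mul(-4, X, c))
Function('n')(I) = Mul(-1, I) (Function('n')(I) = Add(Mul(-4, 0, Mul(Add(I, 0), Add(I, 2))), Mul(-1, I)) = Add(Mul(-4, 0, Mul(I, Add(2, I))), Mul(-1, I)) = Add(0, Mul(-1, I)) = Mul(-1, I))
Mul(Add(Function('n')(7), 25), r) = Mul(Add(Mul(-1, 7), 25), -11) = Mul(Add(-7, 25), -11) = Mul(18, -11) = -198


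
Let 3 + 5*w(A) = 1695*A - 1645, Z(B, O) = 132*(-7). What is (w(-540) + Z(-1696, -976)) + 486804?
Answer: 1512452/5 ≈ 3.0249e+5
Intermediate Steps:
Z(B, O) = -924
w(A) = -1648/5 + 339*A (w(A) = -⅗ + (1695*A - 1645)/5 = -⅗ + (-1645 + 1695*A)/5 = -⅗ + (-329 + 339*A) = -1648/5 + 339*A)
(w(-540) + Z(-1696, -976)) + 486804 = ((-1648/5 + 339*(-540)) - 924) + 486804 = ((-1648/5 - 183060) - 924) + 486804 = (-916948/5 - 924) + 486804 = -921568/5 + 486804 = 1512452/5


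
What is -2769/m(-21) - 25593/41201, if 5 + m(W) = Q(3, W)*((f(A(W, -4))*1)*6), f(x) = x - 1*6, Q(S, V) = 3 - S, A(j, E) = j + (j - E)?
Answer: 113957604/206005 ≈ 553.18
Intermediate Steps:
A(j, E) = -E + 2*j
f(x) = -6 + x (f(x) = x - 6 = -6 + x)
m(W) = -5 (m(W) = -5 + (3 - 1*3)*(((-6 + (-1*(-4) + 2*W))*1)*6) = -5 + (3 - 3)*(((-6 + (4 + 2*W))*1)*6) = -5 + 0*(((-2 + 2*W)*1)*6) = -5 + 0*((-2 + 2*W)*6) = -5 + 0*(-12 + 12*W) = -5 + 0 = -5)
-2769/m(-21) - 25593/41201 = -2769/(-5) - 25593/41201 = -2769*(-⅕) - 25593*1/41201 = 2769/5 - 25593/41201 = 113957604/206005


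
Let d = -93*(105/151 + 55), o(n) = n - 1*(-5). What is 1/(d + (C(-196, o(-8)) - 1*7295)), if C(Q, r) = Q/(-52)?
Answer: -1963/24480376 ≈ -8.0187e-5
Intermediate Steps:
o(n) = 5 + n (o(n) = n + 5 = 5 + n)
C(Q, r) = -Q/52 (C(Q, r) = Q*(-1/52) = -Q/52)
d = -782130/151 (d = -93*(105*(1/151) + 55) = -93*(105/151 + 55) = -93*8410/151 = -782130/151 ≈ -5179.7)
1/(d + (C(-196, o(-8)) - 1*7295)) = 1/(-782130/151 + (-1/52*(-196) - 1*7295)) = 1/(-782130/151 + (49/13 - 7295)) = 1/(-782130/151 - 94786/13) = 1/(-24480376/1963) = -1963/24480376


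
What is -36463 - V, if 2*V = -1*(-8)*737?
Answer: -39411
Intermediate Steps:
V = 2948 (V = (-1*(-8)*737)/2 = (8*737)/2 = (½)*5896 = 2948)
-36463 - V = -36463 - 1*2948 = -36463 - 2948 = -39411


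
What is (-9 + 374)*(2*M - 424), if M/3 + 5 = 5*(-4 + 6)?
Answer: -143810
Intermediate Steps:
M = 15 (M = -15 + 3*(5*(-4 + 6)) = -15 + 3*(5*2) = -15 + 3*10 = -15 + 30 = 15)
(-9 + 374)*(2*M - 424) = (-9 + 374)*(2*15 - 424) = 365*(30 - 424) = 365*(-394) = -143810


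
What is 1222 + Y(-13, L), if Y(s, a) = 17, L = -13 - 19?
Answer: 1239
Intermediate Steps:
L = -32
1222 + Y(-13, L) = 1222 + 17 = 1239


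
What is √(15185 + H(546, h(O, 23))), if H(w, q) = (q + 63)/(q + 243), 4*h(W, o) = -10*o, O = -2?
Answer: √2090082666/371 ≈ 123.23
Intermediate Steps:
h(W, o) = -5*o/2 (h(W, o) = (-10*o)/4 = -5*o/2)
H(w, q) = (63 + q)/(243 + q)
√(15185 + H(546, h(O, 23))) = √(15185 + (63 - 5/2*23)/(243 - 5/2*23)) = √(15185 + (63 - 115/2)/(243 - 115/2)) = √(15185 + (11/2)/(371/2)) = √(15185 + (2/371)*(11/2)) = √(15185 + 11/371) = √(5633646/371) = √2090082666/371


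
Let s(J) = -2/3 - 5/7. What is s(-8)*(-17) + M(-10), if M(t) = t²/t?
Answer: 283/21 ≈ 13.476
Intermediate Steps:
s(J) = -29/21 (s(J) = -2*⅓ - 5*⅐ = -⅔ - 5/7 = -29/21)
M(t) = t
s(-8)*(-17) + M(-10) = -29/21*(-17) - 10 = 493/21 - 10 = 283/21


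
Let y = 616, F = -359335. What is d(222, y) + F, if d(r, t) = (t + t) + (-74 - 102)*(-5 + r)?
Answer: -396295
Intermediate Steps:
d(r, t) = 880 - 176*r + 2*t (d(r, t) = 2*t - 176*(-5 + r) = 2*t + (880 - 176*r) = 880 - 176*r + 2*t)
d(222, y) + F = (880 - 176*222 + 2*616) - 359335 = (880 - 39072 + 1232) - 359335 = -36960 - 359335 = -396295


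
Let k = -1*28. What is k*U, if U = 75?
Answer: -2100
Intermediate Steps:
k = -28
k*U = -28*75 = -2100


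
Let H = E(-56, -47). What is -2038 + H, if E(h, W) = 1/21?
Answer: -42797/21 ≈ -2038.0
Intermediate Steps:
E(h, W) = 1/21
H = 1/21 ≈ 0.047619
-2038 + H = -2038 + 1/21 = -42797/21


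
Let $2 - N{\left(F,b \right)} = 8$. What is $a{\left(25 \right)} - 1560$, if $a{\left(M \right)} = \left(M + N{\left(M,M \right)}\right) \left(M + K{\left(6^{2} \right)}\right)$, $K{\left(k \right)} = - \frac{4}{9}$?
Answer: $- \frac{9841}{9} \approx -1093.4$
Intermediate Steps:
$N{\left(F,b \right)} = -6$ ($N{\left(F,b \right)} = 2 - 8 = -6$)
$K{\left(k \right)} = - \frac{4}{9}$ ($K{\left(k \right)} = \left(-4\right) \frac{1}{9} = - \frac{4}{9}$)
$a{\left(M \right)} = \left(-6 + M\right) \left(- \frac{4}{9} + M\right)$ ($a{\left(M \right)} = \left(M - 6\right) \left(M - \frac{4}{9}\right) = \left(-6 + M\right) \left(- \frac{4}{9} + M\right)$)
$a{\left(25 \right)} - 1560 = \left(\frac{8}{3} + 25^{2} - \frac{1450}{9}\right) - 1560 = \left(\frac{8}{3} + 625 - \frac{1450}{9}\right) - 1560 = \frac{4199}{9} - 1560 = - \frac{9841}{9}$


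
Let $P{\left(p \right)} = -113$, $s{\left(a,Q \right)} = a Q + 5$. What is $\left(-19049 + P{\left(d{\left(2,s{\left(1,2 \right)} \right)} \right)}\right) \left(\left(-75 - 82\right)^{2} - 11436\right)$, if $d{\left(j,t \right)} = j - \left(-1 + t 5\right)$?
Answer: $-253187506$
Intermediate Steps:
$s{\left(a,Q \right)} = 5 + Q a$ ($s{\left(a,Q \right)} = Q a + 5 = 5 + Q a$)
$d{\left(j,t \right)} = 1 + j - 5 t$ ($d{\left(j,t \right)} = j - \left(-1 + 5 t\right) = 1 + j - 5 t$)
$\left(-19049 + P{\left(d{\left(2,s{\left(1,2 \right)} \right)} \right)}\right) \left(\left(-75 - 82\right)^{2} - 11436\right) = \left(-19049 - 113\right) \left(\left(-75 - 82\right)^{2} - 11436\right) = - 19162 \left(\left(-157\right)^{2} - 11436\right) = - 19162 \left(24649 - 11436\right) = \left(-19162\right) 13213 = -253187506$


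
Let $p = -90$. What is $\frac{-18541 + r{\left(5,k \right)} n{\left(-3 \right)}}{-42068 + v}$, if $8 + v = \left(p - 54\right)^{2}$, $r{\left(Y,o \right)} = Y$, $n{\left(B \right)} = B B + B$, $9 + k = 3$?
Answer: $\frac{18511}{21340} \approx 0.86743$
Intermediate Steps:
$k = -6$ ($k = -9 + 3 = -6$)
$n{\left(B \right)} = B + B^{2}$ ($n{\left(B \right)} = B^{2} + B = B + B^{2}$)
$v = 20728$ ($v = -8 + \left(-90 - 54\right)^{2} = -8 + \left(-144\right)^{2} = -8 + 20736 = 20728$)
$\frac{-18541 + r{\left(5,k \right)} n{\left(-3 \right)}}{-42068 + v} = \frac{-18541 + 5 \left(- 3 \left(1 - 3\right)\right)}{-42068 + 20728} = \frac{-18541 + 5 \left(\left(-3\right) \left(-2\right)\right)}{-21340} = \left(-18541 + 5 \cdot 6\right) \left(- \frac{1}{21340}\right) = \left(-18541 + 30\right) \left(- \frac{1}{21340}\right) = \left(-18511\right) \left(- \frac{1}{21340}\right) = \frac{18511}{21340}$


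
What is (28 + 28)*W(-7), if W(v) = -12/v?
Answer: 96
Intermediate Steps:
(28 + 28)*W(-7) = (28 + 28)*(-12/(-7)) = 56*(-12*(-1/7)) = 56*(12/7) = 96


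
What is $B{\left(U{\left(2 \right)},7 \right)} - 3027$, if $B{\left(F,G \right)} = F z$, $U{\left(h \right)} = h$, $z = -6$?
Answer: $-3039$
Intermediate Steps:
$B{\left(F,G \right)} = - 6 F$ ($B{\left(F,G \right)} = F \left(-6\right) = - 6 F$)
$B{\left(U{\left(2 \right)},7 \right)} - 3027 = \left(-6\right) 2 - 3027 = -12 - 3027 = -3039$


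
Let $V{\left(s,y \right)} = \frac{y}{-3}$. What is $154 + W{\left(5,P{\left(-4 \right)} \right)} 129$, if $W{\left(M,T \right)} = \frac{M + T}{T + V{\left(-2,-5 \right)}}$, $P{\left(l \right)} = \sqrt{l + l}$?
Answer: $\frac{33901}{97} - \frac{7740 i \sqrt{2}}{97} \approx 349.49 - 112.85 i$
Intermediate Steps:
$V{\left(s,y \right)} = - \frac{y}{3}$ ($V{\left(s,y \right)} = y \left(- \frac{1}{3}\right) = - \frac{y}{3}$)
$P{\left(l \right)} = \sqrt{2} \sqrt{l}$ ($P{\left(l \right)} = \sqrt{2 l} = \sqrt{2} \sqrt{l}$)
$W{\left(M,T \right)} = \frac{M + T}{\frac{5}{3} + T}$ ($W{\left(M,T \right)} = \frac{M + T}{T - - \frac{5}{3}} = \frac{M + T}{T + \frac{5}{3}} = \frac{M + T}{\frac{5}{3} + T}$)
$154 + W{\left(5,P{\left(-4 \right)} \right)} 129 = 154 + \frac{3 \left(5 + \sqrt{2} \sqrt{-4}\right)}{5 + 3 \sqrt{2} \sqrt{-4}} \cdot 129 = 154 + \frac{3 \left(5 + \sqrt{2} \cdot 2 i\right)}{5 + 3 \sqrt{2} \cdot 2 i} 129 = 154 + \frac{3 \left(5 + 2 i \sqrt{2}\right)}{5 + 3 \cdot 2 i \sqrt{2}} \cdot 129 = 154 + \frac{3 \left(5 + 2 i \sqrt{2}\right)}{5 + 6 i \sqrt{2}} \cdot 129 = 154 + \frac{387 \left(5 + 2 i \sqrt{2}\right)}{5 + 6 i \sqrt{2}}$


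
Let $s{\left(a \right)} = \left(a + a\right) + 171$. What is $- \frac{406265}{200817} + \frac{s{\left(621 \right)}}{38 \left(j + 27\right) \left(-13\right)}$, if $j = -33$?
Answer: $- \frac{728753}{471276} \approx -1.5463$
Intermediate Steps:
$s{\left(a \right)} = 171 + 2 a$ ($s{\left(a \right)} = 2 a + 171 = 171 + 2 a$)
$- \frac{406265}{200817} + \frac{s{\left(621 \right)}}{38 \left(j + 27\right) \left(-13\right)} = - \frac{406265}{200817} + \frac{171 + 2 \cdot 621}{38 \left(-33 + 27\right) \left(-13\right)} = \left(-406265\right) \frac{1}{200817} + \frac{171 + 1242}{38 \left(-6\right) \left(-13\right)} = - \frac{965}{477} + \frac{1413}{\left(-228\right) \left(-13\right)} = - \frac{965}{477} + \frac{1413}{2964} = - \frac{965}{477} + 1413 \cdot \frac{1}{2964} = - \frac{965}{477} + \frac{471}{988} = - \frac{728753}{471276}$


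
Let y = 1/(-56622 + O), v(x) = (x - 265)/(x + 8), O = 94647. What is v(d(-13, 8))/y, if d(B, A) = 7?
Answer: -654030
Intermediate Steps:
v(x) = (-265 + x)/(8 + x)
y = 1/38025 (y = 1/(-56622 + 94647) = 1/38025 ≈ 2.6298e-5)
v(d(-13, 8))/y = ((-265 + 7)/(8 + 7))/(1/38025) = (-258/15)*38025 = ((1/15)*(-258))*38025 = -86/5*38025 = -654030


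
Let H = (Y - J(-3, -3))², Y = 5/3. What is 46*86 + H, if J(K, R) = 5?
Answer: 35704/9 ≈ 3967.1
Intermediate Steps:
Y = 5/3 (Y = 5*(⅓) = 5/3 ≈ 1.6667)
H = 100/9 (H = (5/3 - 1*5)² = (5/3 - 5)² = (-10/3)² = 100/9 ≈ 11.111)
46*86 + H = 46*86 + 100/9 = 3956 + 100/9 = 35704/9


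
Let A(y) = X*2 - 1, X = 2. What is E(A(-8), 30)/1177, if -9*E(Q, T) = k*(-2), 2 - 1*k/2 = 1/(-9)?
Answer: 76/95337 ≈ 0.00079717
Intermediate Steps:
k = 38/9 (k = 4 - 2/(-9) = 4 - 2*(-⅑) = 4 + 2/9 = 38/9 ≈ 4.2222)
A(y) = 3 (A(y) = 2*2 - 1 = 4 - 1 = 3)
E(Q, T) = 76/81 (E(Q, T) = -38*(-2)/81 = -⅑*(-76/9) = 76/81)
E(A(-8), 30)/1177 = (76/81)/1177 = (76/81)*(1/1177) = 76/95337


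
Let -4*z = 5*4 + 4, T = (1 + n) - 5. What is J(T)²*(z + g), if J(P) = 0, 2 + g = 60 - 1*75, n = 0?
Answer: 0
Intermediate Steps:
T = -4 (T = (1 + 0) - 5 = 1 - 5 = -4)
g = -17 (g = -2 + (60 - 1*75) = -2 + (60 - 75) = -2 - 15 = -17)
z = -6 (z = -(5*4 + 4)/4 = -(20 + 4)/4 = -¼*24 = -6)
J(T)²*(z + g) = 0²*(-6 - 17) = 0*(-23) = 0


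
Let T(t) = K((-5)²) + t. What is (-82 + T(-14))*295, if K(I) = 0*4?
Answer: -28320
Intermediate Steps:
K(I) = 0
T(t) = t (T(t) = 0 + t = t)
(-82 + T(-14))*295 = (-82 - 14)*295 = -96*295 = -28320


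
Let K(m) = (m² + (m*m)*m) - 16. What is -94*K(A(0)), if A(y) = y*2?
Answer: 1504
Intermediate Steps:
A(y) = 2*y
K(m) = -16 + m² + m³ (K(m) = (m² + m²*m) - 16 = (m² + m³) - 16 = -16 + m² + m³)
-94*K(A(0)) = -94*(-16 + (2*0)² + (2*0)³) = -94*(-16 + 0² + 0³) = -94*(-16 + 0 + 0) = -94*(-16) = 1504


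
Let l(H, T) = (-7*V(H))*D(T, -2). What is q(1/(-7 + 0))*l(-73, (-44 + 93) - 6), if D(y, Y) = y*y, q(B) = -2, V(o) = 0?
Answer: 0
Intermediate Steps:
D(y, Y) = y²
l(H, T) = 0 (l(H, T) = (-7*0)*T² = 0*T² = 0)
q(1/(-7 + 0))*l(-73, (-44 + 93) - 6) = -2*0 = 0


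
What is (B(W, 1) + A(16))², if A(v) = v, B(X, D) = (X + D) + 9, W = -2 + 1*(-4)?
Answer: 400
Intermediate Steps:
W = -6 (W = -2 - 4 = -6)
B(X, D) = 9 + D + X (B(X, D) = (D + X) + 9 = 9 + D + X)
(B(W, 1) + A(16))² = ((9 + 1 - 6) + 16)² = (4 + 16)² = 20² = 400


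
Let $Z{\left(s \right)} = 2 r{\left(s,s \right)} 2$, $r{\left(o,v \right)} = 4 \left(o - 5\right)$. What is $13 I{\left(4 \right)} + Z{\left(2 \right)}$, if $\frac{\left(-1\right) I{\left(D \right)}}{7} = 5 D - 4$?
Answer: $-1504$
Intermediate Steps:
$I{\left(D \right)} = 28 - 35 D$ ($I{\left(D \right)} = - 7 \left(5 D - 4\right) = - 7 \left(-4 + 5 D\right) = 28 - 35 D$)
$r{\left(o,v \right)} = -20 + 4 o$ ($r{\left(o,v \right)} = 4 \left(-5 + o\right) = -20 + 4 o$)
$Z{\left(s \right)} = -80 + 16 s$ ($Z{\left(s \right)} = 2 \left(-20 + 4 s\right) 2 = \left(-40 + 8 s\right) 2 = -80 + 16 s$)
$13 I{\left(4 \right)} + Z{\left(2 \right)} = 13 \left(28 - 140\right) + \left(-80 + 16 \cdot 2\right) = 13 \left(28 - 140\right) + \left(-80 + 32\right) = 13 \left(-112\right) - 48 = -1456 - 48 = -1504$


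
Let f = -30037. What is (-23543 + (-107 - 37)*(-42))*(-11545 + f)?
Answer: 727477090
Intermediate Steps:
(-23543 + (-107 - 37)*(-42))*(-11545 + f) = (-23543 + (-107 - 37)*(-42))*(-11545 - 30037) = (-23543 - 144*(-42))*(-41582) = (-23543 + 6048)*(-41582) = -17495*(-41582) = 727477090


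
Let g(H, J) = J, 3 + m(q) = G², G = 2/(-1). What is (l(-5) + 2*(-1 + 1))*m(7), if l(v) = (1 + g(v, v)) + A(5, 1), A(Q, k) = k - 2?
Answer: -5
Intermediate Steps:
G = -2 (G = 2*(-1) = -2)
A(Q, k) = -2 + k
m(q) = 1 (m(q) = -3 + (-2)² = -3 + 4 = 1)
l(v) = v (l(v) = (1 + v) + (-2 + 1) = (1 + v) - 1 = v)
(l(-5) + 2*(-1 + 1))*m(7) = (-5 + 2*(-1 + 1))*1 = (-5 + 2*0)*1 = (-5 + 0)*1 = -5*1 = -5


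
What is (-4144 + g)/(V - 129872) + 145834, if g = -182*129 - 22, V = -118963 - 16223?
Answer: 19327248008/132529 ≈ 1.4583e+5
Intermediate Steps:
V = -135186
g = -23500 (g = -23478 - 22 = -23500)
(-4144 + g)/(V - 129872) + 145834 = (-4144 - 23500)/(-135186 - 129872) + 145834 = -27644/(-265058) + 145834 = -27644*(-1/265058) + 145834 = 13822/132529 + 145834 = 19327248008/132529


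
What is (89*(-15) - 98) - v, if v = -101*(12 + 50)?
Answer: 4829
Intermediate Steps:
v = -6262 (v = -101*62 = -6262)
(89*(-15) - 98) - v = (89*(-15) - 98) - 1*(-6262) = (-1335 - 98) + 6262 = -1433 + 6262 = 4829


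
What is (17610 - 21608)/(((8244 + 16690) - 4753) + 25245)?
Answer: -1999/22713 ≈ -0.088011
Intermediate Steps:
(17610 - 21608)/(((8244 + 16690) - 4753) + 25245) = -3998/((24934 - 4753) + 25245) = -3998/(20181 + 25245) = -3998/45426 = -3998*1/45426 = -1999/22713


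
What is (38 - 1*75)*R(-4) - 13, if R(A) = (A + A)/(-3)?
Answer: -335/3 ≈ -111.67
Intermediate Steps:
R(A) = -2*A/3 (R(A) = (2*A)*(-1/3) = -2*A/3)
(38 - 1*75)*R(-4) - 13 = (38 - 1*75)*(-2/3*(-4)) - 13 = (38 - 75)*(8/3) - 13 = -37*8/3 - 13 = -296/3 - 13 = -335/3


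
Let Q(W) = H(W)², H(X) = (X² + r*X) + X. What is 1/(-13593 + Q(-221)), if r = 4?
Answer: 1/2278712103 ≈ 4.3884e-10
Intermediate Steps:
H(X) = X² + 5*X (H(X) = (X² + 4*X) + X = X² + 5*X)
Q(W) = W²*(5 + W)² (Q(W) = (W*(5 + W))² = W²*(5 + W)²)
1/(-13593 + Q(-221)) = 1/(-13593 + (-221)²*(5 - 221)²) = 1/(-13593 + 48841*(-216)²) = 1/(-13593 + 48841*46656) = 1/(-13593 + 2278725696) = 1/2278712103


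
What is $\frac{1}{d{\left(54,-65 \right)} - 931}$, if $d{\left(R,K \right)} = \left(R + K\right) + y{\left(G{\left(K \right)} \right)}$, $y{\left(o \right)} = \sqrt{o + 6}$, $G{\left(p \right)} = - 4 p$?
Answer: $- \frac{471}{443549} - \frac{\sqrt{266}}{887098} \approx -0.0010803$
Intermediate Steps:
$y{\left(o \right)} = \sqrt{6 + o}$
$d{\left(R,K \right)} = K + R + \sqrt{6 - 4 K}$ ($d{\left(R,K \right)} = \left(R + K\right) + \sqrt{6 - 4 K} = \left(K + R\right) + \sqrt{6 - 4 K} = K + R + \sqrt{6 - 4 K}$)
$\frac{1}{d{\left(54,-65 \right)} - 931} = \frac{1}{\left(-65 + 54 + \sqrt{6 - -260}\right) - 931} = \frac{1}{\left(-65 + 54 + \sqrt{6 + 260}\right) - 931} = \frac{1}{\left(-65 + 54 + \sqrt{266}\right) - 931} = \frac{1}{\left(-11 + \sqrt{266}\right) - 931} = \frac{1}{-942 + \sqrt{266}}$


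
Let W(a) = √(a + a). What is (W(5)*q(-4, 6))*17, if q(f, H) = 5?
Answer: 85*√10 ≈ 268.79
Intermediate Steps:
W(a) = √2*√a (W(a) = √(2*a) = √2*√a)
(W(5)*q(-4, 6))*17 = ((√2*√5)*5)*17 = (√10*5)*17 = (5*√10)*17 = 85*√10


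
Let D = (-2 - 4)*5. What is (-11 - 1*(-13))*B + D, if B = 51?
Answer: 72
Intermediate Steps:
D = -30 (D = -6*5 = -30)
(-11 - 1*(-13))*B + D = (-11 - 1*(-13))*51 - 30 = (-11 + 13)*51 - 30 = 2*51 - 30 = 102 - 30 = 72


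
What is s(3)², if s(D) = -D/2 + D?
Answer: 9/4 ≈ 2.2500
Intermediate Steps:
s(D) = D/2 (s(D) = -D/2 + D = D/2)
s(3)² = ((½)*3)² = (3/2)² = 9/4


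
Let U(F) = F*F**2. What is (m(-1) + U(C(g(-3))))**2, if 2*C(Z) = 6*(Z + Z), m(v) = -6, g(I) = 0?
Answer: 36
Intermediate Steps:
C(Z) = 6*Z (C(Z) = (6*(Z + Z))/2 = (6*(2*Z))/2 = (12*Z)/2 = 6*Z)
U(F) = F**3
(m(-1) + U(C(g(-3))))**2 = (-6 + (6*0)**3)**2 = (-6 + 0**3)**2 = (-6 + 0)**2 = (-6)**2 = 36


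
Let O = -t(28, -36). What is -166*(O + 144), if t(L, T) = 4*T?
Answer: -47808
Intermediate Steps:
O = 144 (O = -4*(-36) = -1*(-144) = 144)
-166*(O + 144) = -166*(144 + 144) = -166*288 = -47808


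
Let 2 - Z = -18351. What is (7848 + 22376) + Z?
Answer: 48577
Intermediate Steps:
Z = 18353 (Z = 2 - 1*(-18351) = 2 + 18351 = 18353)
(7848 + 22376) + Z = (7848 + 22376) + 18353 = 30224 + 18353 = 48577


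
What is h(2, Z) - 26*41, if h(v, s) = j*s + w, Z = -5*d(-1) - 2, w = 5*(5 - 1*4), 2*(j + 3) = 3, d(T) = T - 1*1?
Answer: -1073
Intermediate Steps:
d(T) = -1 + T (d(T) = T - 1 = -1 + T)
j = -3/2 (j = -3 + (1/2)*3 = -3 + 3/2 = -3/2 ≈ -1.5000)
w = 5 (w = 5*(5 - 4) = 5*1 = 5)
Z = 8 (Z = -5*(-1 - 1) - 2 = -5*(-2) - 2 = 10 - 2 = 8)
h(v, s) = 5 - 3*s/2 (h(v, s) = -3*s/2 + 5 = 5 - 3*s/2)
h(2, Z) - 26*41 = (5 - 3/2*8) - 26*41 = (5 - 12) - 1066 = -7 - 1066 = -1073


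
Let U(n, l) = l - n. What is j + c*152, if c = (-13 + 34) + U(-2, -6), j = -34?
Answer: 2550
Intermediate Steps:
c = 17 (c = (-13 + 34) + (-6 - 1*(-2)) = 21 + (-6 + 2) = 21 - 4 = 17)
j + c*152 = -34 + 17*152 = -34 + 2584 = 2550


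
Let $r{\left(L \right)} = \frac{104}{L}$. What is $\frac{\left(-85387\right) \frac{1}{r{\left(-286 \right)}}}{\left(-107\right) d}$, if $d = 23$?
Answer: $- \frac{939257}{9844} \approx -95.414$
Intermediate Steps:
$\frac{\left(-85387\right) \frac{1}{r{\left(-286 \right)}}}{\left(-107\right) d} = \frac{\left(-85387\right) \frac{1}{104 \frac{1}{-286}}}{\left(-107\right) 23} = \frac{\left(-85387\right) \frac{1}{104 \left(- \frac{1}{286}\right)}}{-2461} = - \frac{85387}{- \frac{4}{11}} \left(- \frac{1}{2461}\right) = \left(-85387\right) \left(- \frac{11}{4}\right) \left(- \frac{1}{2461}\right) = \frac{939257}{4} \left(- \frac{1}{2461}\right) = - \frac{939257}{9844}$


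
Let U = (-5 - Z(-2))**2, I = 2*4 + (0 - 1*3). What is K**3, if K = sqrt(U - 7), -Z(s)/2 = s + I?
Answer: -6*I*sqrt(6) ≈ -14.697*I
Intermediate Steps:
I = 5 (I = 8 + (0 - 3) = 8 - 3 = 5)
Z(s) = -10 - 2*s (Z(s) = -2*(s + 5) = -2*(5 + s) = -10 - 2*s)
U = 1 (U = (-5 - (-10 - 2*(-2)))**2 = (-5 - (-10 + 4))**2 = (-5 - 1*(-6))**2 = (-5 + 6)**2 = 1**2 = 1)
K = I*sqrt(6) (K = sqrt(1 - 7) = sqrt(-6) = I*sqrt(6) ≈ 2.4495*I)
K**3 = (I*sqrt(6))**3 = -6*I*sqrt(6)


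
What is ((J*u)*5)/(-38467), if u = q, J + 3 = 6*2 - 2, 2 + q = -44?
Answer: 1610/38467 ≈ 0.041854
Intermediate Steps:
q = -46 (q = -2 - 44 = -46)
J = 7 (J = -3 + (6*2 - 2) = -3 + (12 - 2) = -3 + 10 = 7)
u = -46
((J*u)*5)/(-38467) = ((7*(-46))*5)/(-38467) = -322*5*(-1/38467) = -1610*(-1/38467) = 1610/38467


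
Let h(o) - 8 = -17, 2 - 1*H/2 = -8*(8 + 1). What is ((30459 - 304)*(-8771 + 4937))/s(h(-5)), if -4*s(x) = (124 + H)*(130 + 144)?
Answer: 57807135/9316 ≈ 6205.1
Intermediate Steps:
H = 148 (H = 4 - (-16)*(8 + 1) = 4 - (-16)*9 = 4 - 2*(-72) = 4 + 144 = 148)
h(o) = -9 (h(o) = 8 - 17 = -9)
s(x) = -18632 (s(x) = -(124 + 148)*(130 + 144)/4 = -68*274 = -1/4*74528 = -18632)
((30459 - 304)*(-8771 + 4937))/s(h(-5)) = ((30459 - 304)*(-8771 + 4937))/(-18632) = (30155*(-3834))*(-1/18632) = -115614270*(-1/18632) = 57807135/9316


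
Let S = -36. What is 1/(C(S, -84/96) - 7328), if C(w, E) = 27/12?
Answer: -4/29303 ≈ -0.00013650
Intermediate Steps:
C(w, E) = 9/4 (C(w, E) = 27*(1/12) = 9/4)
1/(C(S, -84/96) - 7328) = 1/(9/4 - 7328) = 1/(-29303/4) = -4/29303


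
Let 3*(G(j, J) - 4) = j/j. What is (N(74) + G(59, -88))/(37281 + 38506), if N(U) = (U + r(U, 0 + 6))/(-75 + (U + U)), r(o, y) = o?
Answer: 1393/16597353 ≈ 8.3929e-5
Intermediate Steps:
N(U) = 2*U/(-75 + 2*U) (N(U) = (U + U)/(-75 + (U + U)) = (2*U)/(-75 + 2*U) = 2*U/(-75 + 2*U))
G(j, J) = 13/3 (G(j, J) = 4 + (j/j)/3 = 4 + (1/3)*1 = 4 + 1/3 = 13/3)
(N(74) + G(59, -88))/(37281 + 38506) = (2*74/(-75 + 2*74) + 13/3)/(37281 + 38506) = (2*74/(-75 + 148) + 13/3)/75787 = (2*74/73 + 13/3)*(1/75787) = (2*74*(1/73) + 13/3)*(1/75787) = (148/73 + 13/3)*(1/75787) = (1393/219)*(1/75787) = 1393/16597353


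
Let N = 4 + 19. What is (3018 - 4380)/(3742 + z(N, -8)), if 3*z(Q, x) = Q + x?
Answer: -454/1249 ≈ -0.36349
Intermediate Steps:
N = 23
z(Q, x) = Q/3 + x/3 (z(Q, x) = (Q + x)/3 = Q/3 + x/3)
(3018 - 4380)/(3742 + z(N, -8)) = (3018 - 4380)/(3742 + ((⅓)*23 + (⅓)*(-8))) = -1362/(3742 + (23/3 - 8/3)) = -1362/(3742 + 5) = -1362/3747 = -1362*1/3747 = -454/1249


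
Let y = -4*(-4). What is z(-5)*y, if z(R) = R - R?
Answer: 0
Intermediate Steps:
z(R) = 0
y = 16
z(-5)*y = 0*16 = 0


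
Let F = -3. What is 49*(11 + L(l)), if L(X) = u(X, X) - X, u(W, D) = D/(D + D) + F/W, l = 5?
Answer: 2891/10 ≈ 289.10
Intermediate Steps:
u(W, D) = ½ - 3/W (u(W, D) = D/(D + D) - 3/W = D/((2*D)) - 3/W = D*(1/(2*D)) - 3/W = ½ - 3/W)
L(X) = -X + (-6 + X)/(2*X) (L(X) = (-6 + X)/(2*X) - X = -X + (-6 + X)/(2*X))
49*(11 + L(l)) = 49*(11 + (½ - 1*5 - 3/5)) = 49*(11 + (½ - 5 - 3*⅕)) = 49*(11 + (½ - 5 - ⅗)) = 49*(11 - 51/10) = 49*(59/10) = 2891/10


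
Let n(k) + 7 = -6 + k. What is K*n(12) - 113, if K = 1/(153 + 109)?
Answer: -29607/262 ≈ -113.00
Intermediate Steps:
K = 1/262 ≈ 0.0038168
n(k) = -13 + k (n(k) = -7 + (-6 + k) = -13 + k)
K*n(12) - 113 = (-13 + 12)/262 - 113 = (1/262)*(-1) - 113 = -1/262 - 113 = -29607/262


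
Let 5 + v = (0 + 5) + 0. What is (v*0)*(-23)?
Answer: 0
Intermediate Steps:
v = 0 (v = -5 + ((0 + 5) + 0) = -5 + (5 + 0) = -5 + 5 = 0)
(v*0)*(-23) = (0*0)*(-23) = 0*(-23) = 0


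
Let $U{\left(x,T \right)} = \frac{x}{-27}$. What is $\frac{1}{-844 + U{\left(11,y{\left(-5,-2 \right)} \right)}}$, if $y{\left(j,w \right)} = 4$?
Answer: $- \frac{27}{22799} \approx -0.0011843$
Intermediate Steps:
$U{\left(x,T \right)} = - \frac{x}{27}$ ($U{\left(x,T \right)} = x \left(- \frac{1}{27}\right) = - \frac{x}{27}$)
$\frac{1}{-844 + U{\left(11,y{\left(-5,-2 \right)} \right)}} = \frac{1}{-844 - \frac{11}{27}} = \frac{1}{- \frac{22799}{27}} = - \frac{27}{22799}$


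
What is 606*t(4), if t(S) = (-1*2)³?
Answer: -4848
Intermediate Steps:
t(S) = -8 (t(S) = (-2)³ = -8)
606*t(4) = 606*(-8) = -4848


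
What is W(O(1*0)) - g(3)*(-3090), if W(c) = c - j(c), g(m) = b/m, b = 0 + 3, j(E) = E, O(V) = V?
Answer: 3090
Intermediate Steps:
b = 3
g(m) = 3/m
W(c) = 0 (W(c) = c - c = 0)
W(O(1*0)) - g(3)*(-3090) = 0 - 3/3*(-3090) = 0 - 3*(1/3)*(-3090) = 0 - (-3090) = 0 - 1*(-3090) = 0 + 3090 = 3090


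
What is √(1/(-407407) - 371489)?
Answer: 4*I*√31849130403363/37037 ≈ 609.5*I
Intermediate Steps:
√(1/(-407407) - 371489) = √(-1/407407 - 371489) = √(-151347219024/407407) = 4*I*√31849130403363/37037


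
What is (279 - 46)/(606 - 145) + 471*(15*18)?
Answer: 58625603/461 ≈ 1.2717e+5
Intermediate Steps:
(279 - 46)/(606 - 145) + 471*(15*18) = 233/461 + 471*270 = 233*(1/461) + 127170 = 233/461 + 127170 = 58625603/461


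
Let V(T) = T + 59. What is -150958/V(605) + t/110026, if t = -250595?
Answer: -4193924997/18264316 ≈ -229.62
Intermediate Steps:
V(T) = 59 + T
-150958/V(605) + t/110026 = -150958/(59 + 605) - 250595/110026 = -150958/664 - 250595*1/110026 = -150958*1/664 - 250595/110026 = -75479/332 - 250595/110026 = -4193924997/18264316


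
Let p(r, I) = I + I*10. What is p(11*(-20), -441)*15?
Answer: -72765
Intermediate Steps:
p(r, I) = 11*I (p(r, I) = I + 10*I = 11*I)
p(11*(-20), -441)*15 = (11*(-441))*15 = -4851*15 = -72765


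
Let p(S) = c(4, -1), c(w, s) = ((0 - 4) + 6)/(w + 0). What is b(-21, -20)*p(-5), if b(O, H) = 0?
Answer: 0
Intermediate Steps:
c(w, s) = 2/w (c(w, s) = (-4 + 6)/w = 2/w)
p(S) = ½ (p(S) = 2/4 = 2*(¼) = ½)
b(-21, -20)*p(-5) = 0*(½) = 0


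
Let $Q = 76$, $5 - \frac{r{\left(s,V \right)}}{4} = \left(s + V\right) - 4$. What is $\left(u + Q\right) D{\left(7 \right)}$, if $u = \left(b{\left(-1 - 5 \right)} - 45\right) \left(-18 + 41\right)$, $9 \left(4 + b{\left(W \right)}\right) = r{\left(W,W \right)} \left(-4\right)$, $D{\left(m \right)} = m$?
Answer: $- \frac{40103}{3} \approx -13368.0$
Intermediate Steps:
$r{\left(s,V \right)} = 36 - 4 V - 4 s$ ($r{\left(s,V \right)} = 20 - 4 \left(\left(s + V\right) - 4\right) = 20 - 4 \left(\left(V + s\right) - 4\right) = 20 - 4 \left(-4 + V + s\right) = 20 - \left(-16 + 4 V + 4 s\right) = 36 - 4 V - 4 s$)
$b{\left(W \right)} = -20 + \frac{32 W}{9}$ ($b{\left(W \right)} = -4 + \frac{\left(36 - 4 W - 4 W\right) \left(-4\right)}{9} = -4 + \frac{\left(36 - 8 W\right) \left(-4\right)}{9} = -4 + \frac{-144 + 32 W}{9} = -4 + \left(-16 + \frac{32 W}{9}\right) = -20 + \frac{32 W}{9}$)
$u = - \frac{5957}{3}$ ($u = \left(\left(-20 + \frac{32 \left(-1 - 5\right)}{9}\right) - 45\right) \left(-18 + 41\right) = \left(\left(-20 + \frac{32 \left(-1 - 5\right)}{9}\right) - 45\right) 23 = \left(\left(-20 + \frac{32}{9} \left(-6\right)\right) - 45\right) 23 = \left(\left(-20 - \frac{64}{3}\right) - 45\right) 23 = \left(- \frac{124}{3} - 45\right) 23 = \left(- \frac{259}{3}\right) 23 = - \frac{5957}{3} \approx -1985.7$)
$\left(u + Q\right) D{\left(7 \right)} = \left(- \frac{5957}{3} + 76\right) 7 = \left(- \frac{5729}{3}\right) 7 = - \frac{40103}{3}$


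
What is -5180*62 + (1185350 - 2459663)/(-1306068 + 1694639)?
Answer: -124794736673/388571 ≈ -3.2116e+5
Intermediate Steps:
-5180*62 + (1185350 - 2459663)/(-1306068 + 1694639) = -321160 - 1274313/388571 = -124794736673/388571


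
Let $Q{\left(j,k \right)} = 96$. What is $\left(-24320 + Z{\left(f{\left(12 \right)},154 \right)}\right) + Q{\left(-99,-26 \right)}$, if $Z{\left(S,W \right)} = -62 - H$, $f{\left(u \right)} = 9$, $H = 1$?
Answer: $-24287$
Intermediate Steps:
$Z{\left(S,W \right)} = -63$ ($Z{\left(S,W \right)} = -62 - 1 = -63$)
$\left(-24320 + Z{\left(f{\left(12 \right)},154 \right)}\right) + Q{\left(-99,-26 \right)} = \left(-24320 - 63\right) + 96 = -24383 + 96 = -24287$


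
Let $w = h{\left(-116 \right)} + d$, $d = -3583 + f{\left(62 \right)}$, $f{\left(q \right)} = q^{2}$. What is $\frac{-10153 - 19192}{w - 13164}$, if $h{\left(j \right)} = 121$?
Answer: $\frac{29345}{12782} \approx 2.2958$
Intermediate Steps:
$d = 261$ ($d = -3583 + 62^{2} = -3583 + 3844 = 261$)
$w = 382$ ($w = 121 + 261 = 382$)
$\frac{-10153 - 19192}{w - 13164} = \frac{-10153 - 19192}{382 - 13164} = - \frac{29345}{-12782} = \left(-29345\right) \left(- \frac{1}{12782}\right) = \frac{29345}{12782}$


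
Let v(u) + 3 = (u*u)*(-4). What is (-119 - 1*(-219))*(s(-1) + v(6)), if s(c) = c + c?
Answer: -14900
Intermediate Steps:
v(u) = -3 - 4*u² (v(u) = -3 + (u*u)*(-4) = -3 + u²*(-4) = -3 - 4*u²)
s(c) = 2*c
(-119 - 1*(-219))*(s(-1) + v(6)) = (-119 - 1*(-219))*(2*(-1) + (-3 - 4*6²)) = (-119 + 219)*(-2 + (-3 - 4*36)) = 100*(-2 + (-3 - 144)) = 100*(-2 - 147) = 100*(-149) = -14900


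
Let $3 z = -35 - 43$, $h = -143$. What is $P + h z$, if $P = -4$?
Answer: $3714$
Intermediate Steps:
$z = -26$ ($z = \frac{-35 - 43}{3} = \frac{1}{3} \left(-78\right) = -26$)
$P + h z = -4 - -3718 = -4 + 3718 = 3714$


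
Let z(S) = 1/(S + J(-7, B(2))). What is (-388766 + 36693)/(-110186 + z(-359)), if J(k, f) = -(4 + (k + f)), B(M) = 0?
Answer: 125337988/39226217 ≈ 3.1953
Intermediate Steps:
J(k, f) = -4 - f - k (J(k, f) = -(4 + (f + k)) = -(4 + f + k) = -4 - f - k)
z(S) = 1/(3 + S) (z(S) = 1/(S + (-4 - 1*0 - 1*(-7))) = 1/(S + (-4 + 0 + 7)) = 1/(S + 3) = 1/(3 + S))
(-388766 + 36693)/(-110186 + z(-359)) = (-388766 + 36693)/(-110186 + 1/(3 - 359)) = -352073/(-110186 + 1/(-356)) = -352073/(-110186 - 1/356) = -352073/(-39226217/356) = -352073*(-356/39226217) = 125337988/39226217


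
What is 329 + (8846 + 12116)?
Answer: 21291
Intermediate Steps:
329 + (8846 + 12116) = 329 + 20962 = 21291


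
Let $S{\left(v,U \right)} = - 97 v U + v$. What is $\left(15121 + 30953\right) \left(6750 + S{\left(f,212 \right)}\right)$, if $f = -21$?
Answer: $20206812402$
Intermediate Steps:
$S{\left(v,U \right)} = v - 97 U v$ ($S{\left(v,U \right)} = - 97 U v + v = v - 97 U v$)
$\left(15121 + 30953\right) \left(6750 + S{\left(f,212 \right)}\right) = \left(15121 + 30953\right) \left(6750 - 21 \left(1 - 20564\right)\right) = 46074 \left(6750 - 21 \left(1 - 20564\right)\right) = 46074 \left(6750 - -431823\right) = 46074 \left(6750 + 431823\right) = 46074 \cdot 438573 = 20206812402$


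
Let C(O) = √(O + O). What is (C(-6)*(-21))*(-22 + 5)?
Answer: 714*I*√3 ≈ 1236.7*I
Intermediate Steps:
C(O) = √2*√O (C(O) = √(2*O) = √2*√O)
(C(-6)*(-21))*(-22 + 5) = ((√2*√(-6))*(-21))*(-22 + 5) = ((√2*(I*√6))*(-21))*(-17) = ((2*I*√3)*(-21))*(-17) = -42*I*√3*(-17) = 714*I*√3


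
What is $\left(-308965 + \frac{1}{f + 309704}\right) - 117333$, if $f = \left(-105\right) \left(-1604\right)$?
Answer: $- \frac{203823304951}{478124} \approx -4.263 \cdot 10^{5}$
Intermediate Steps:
$f = 168420$
$\left(-308965 + \frac{1}{f + 309704}\right) - 117333 = \left(-308965 + \frac{1}{168420 + 309704}\right) - 117333 = \left(-308965 + \frac{1}{478124}\right) - 117333 = - \frac{147723581659}{478124} - 117333 = - \frac{203823304951}{478124}$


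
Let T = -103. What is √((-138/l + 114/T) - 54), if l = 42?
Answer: I*√30354821/721 ≈ 7.6415*I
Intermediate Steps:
√((-138/l + 114/T) - 54) = √((-138/42 + 114/(-103)) - 54) = √((-138*1/42 + 114*(-1/103)) - 54) = √((-23/7 - 114/103) - 54) = √(-3167/721 - 54) = √(-42101/721) = I*√30354821/721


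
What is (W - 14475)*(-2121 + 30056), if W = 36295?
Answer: 609541700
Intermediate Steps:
(W - 14475)*(-2121 + 30056) = (36295 - 14475)*(-2121 + 30056) = 21820*27935 = 609541700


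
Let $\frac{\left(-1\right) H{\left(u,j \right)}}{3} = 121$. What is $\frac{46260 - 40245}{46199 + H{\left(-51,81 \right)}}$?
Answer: $\frac{6015}{45836} \approx 0.13123$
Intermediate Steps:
$H{\left(u,j \right)} = -363$ ($H{\left(u,j \right)} = \left(-3\right) 121 = -363$)
$\frac{46260 - 40245}{46199 + H{\left(-51,81 \right)}} = \frac{46260 - 40245}{46199 - 363} = \frac{6015}{45836}$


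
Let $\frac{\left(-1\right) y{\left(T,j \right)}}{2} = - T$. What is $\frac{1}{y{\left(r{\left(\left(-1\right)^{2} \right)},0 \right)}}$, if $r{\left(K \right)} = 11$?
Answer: $\frac{1}{22} \approx 0.045455$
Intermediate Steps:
$y{\left(T,j \right)} = 2 T$ ($y{\left(T,j \right)} = - 2 \left(- T\right) = 2 T$)
$\frac{1}{y{\left(r{\left(\left(-1\right)^{2} \right)},0 \right)}} = \frac{1}{2 \cdot 11} = \frac{1}{22}$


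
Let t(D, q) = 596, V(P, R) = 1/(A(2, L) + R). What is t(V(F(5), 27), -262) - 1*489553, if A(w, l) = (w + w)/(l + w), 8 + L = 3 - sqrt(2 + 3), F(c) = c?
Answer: -488957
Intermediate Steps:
L = -5 - sqrt(5) (L = -8 + (3 - sqrt(2 + 3)) = -8 + (3 - sqrt(5)) = -5 - sqrt(5) ≈ -7.2361)
A(w, l) = 2*w/(l + w) (A(w, l) = (2*w)/(l + w) = 2*w/(l + w))
V(P, R) = 1/(R + 4/(-3 - sqrt(5))) (V(P, R) = 1/(2*2/((-5 - sqrt(5)) + 2) + R) = 1/(2*2/(-3 - sqrt(5)) + R) = 1/(4/(-3 - sqrt(5)) + R) = 1/(R + 4/(-3 - sqrt(5))))
t(V(F(5), 27), -262) - 1*489553 = 596 - 1*489553 = 596 - 489553 = -488957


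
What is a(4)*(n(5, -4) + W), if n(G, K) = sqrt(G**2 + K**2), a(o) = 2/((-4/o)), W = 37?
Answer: -74 - 2*sqrt(41) ≈ -86.806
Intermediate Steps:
a(o) = -o/2 (a(o) = 2*(-o/4) = -o/2)
a(4)*(n(5, -4) + W) = (-1/2*4)*(sqrt(5**2 + (-4)**2) + 37) = -2*(sqrt(25 + 16) + 37) = -2*(sqrt(41) + 37) = -2*(37 + sqrt(41)) = -74 - 2*sqrt(41)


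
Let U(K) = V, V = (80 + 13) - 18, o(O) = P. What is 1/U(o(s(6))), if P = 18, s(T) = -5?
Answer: 1/75 ≈ 0.013333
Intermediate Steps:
o(O) = 18
V = 75 (V = 93 - 18 = 75)
U(K) = 75
1/U(o(s(6))) = 1/75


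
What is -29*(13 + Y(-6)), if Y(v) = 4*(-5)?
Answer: 203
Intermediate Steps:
Y(v) = -20
-29*(13 + Y(-6)) = -29*(13 - 20) = -29*(-7) = 203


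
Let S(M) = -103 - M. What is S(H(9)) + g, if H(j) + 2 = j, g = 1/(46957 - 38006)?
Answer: -984609/8951 ≈ -110.00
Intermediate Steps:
g = 1/8951 ≈ 0.00011172
H(j) = -2 + j
S(H(9)) + g = (-103 - (-2 + 9)) + 1/8951 = (-103 - 1*7) + 1/8951 = (-103 - 7) + 1/8951 = -110 + 1/8951 = -984609/8951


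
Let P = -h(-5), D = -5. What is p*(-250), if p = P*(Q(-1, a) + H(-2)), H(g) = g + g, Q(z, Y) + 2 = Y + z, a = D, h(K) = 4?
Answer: -12000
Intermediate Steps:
a = -5
Q(z, Y) = -2 + Y + z (Q(z, Y) = -2 + (Y + z) = -2 + Y + z)
H(g) = 2*g
P = -4 (P = -1*4 = -4)
p = 48 (p = -4*((-2 - 5 - 1) + 2*(-2)) = -4*(-8 - 4) = -4*(-12) = 48)
p*(-250) = 48*(-250) = -12000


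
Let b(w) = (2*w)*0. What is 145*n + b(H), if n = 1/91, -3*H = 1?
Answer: 145/91 ≈ 1.5934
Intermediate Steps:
H = -1/3 (H = -1/3*1 = -1/3 ≈ -0.33333)
n = 1/91 ≈ 0.010989
b(w) = 0
145*n + b(H) = 145*(1/91) + 0 = 145/91 + 0 = 145/91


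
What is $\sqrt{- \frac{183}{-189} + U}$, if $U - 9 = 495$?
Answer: $\frac{\sqrt{222691}}{21} \approx 22.471$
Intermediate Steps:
$U = 504$ ($U = 9 + 495 = 504$)
$\sqrt{- \frac{183}{-189} + U} = \sqrt{- \frac{183}{-189} + 504} = \sqrt{\left(-183\right) \left(- \frac{1}{189}\right) + 504} = \sqrt{\frac{61}{63} + 504} = \sqrt{\frac{31813}{63}} = \frac{\sqrt{222691}}{21}$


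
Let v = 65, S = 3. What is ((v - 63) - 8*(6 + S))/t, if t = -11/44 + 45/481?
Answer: 19240/43 ≈ 447.44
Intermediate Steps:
t = -301/1924 (t = -11*1/44 + 45*(1/481) = -¼ + 45/481 = -301/1924 ≈ -0.15644)
((v - 63) - 8*(6 + S))/t = ((65 - 63) - 8*(6 + 3))/(-301/1924) = (2 - 8*9)*(-1924/301) = (2 - 72)*(-1924/301) = -70*(-1924/301) = 19240/43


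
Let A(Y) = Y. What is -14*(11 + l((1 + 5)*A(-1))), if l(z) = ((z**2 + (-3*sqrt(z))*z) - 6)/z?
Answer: -84 + 42*I*sqrt(6) ≈ -84.0 + 102.88*I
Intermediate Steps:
l(z) = (-6 + z**2 - 3*z**(3/2))/z (l(z) = ((z**2 - 3*z**(3/2)) - 6)/z = (-6 + z**2 - 3*z**(3/2))/z)
-14*(11 + l((1 + 5)*A(-1))) = -14*(11 + ((1 + 5)*(-1) - 6*(-1/(1 + 5)) - 3*I*sqrt(1 + 5))) = -14*(11 + (6*(-1) - 6/(6*(-1)) - 3*I*sqrt(6))) = -14*(11 + (-6 - 6/(-6) - 3*I*sqrt(6))) = -14*(11 + (-6 - 6*(-1/6) - 3*I*sqrt(6))) = -14*(11 + (-6 + 1 - 3*I*sqrt(6))) = -14*(11 + (-5 - 3*I*sqrt(6))) = -14*(6 - 3*I*sqrt(6)) = -84 + 42*I*sqrt(6)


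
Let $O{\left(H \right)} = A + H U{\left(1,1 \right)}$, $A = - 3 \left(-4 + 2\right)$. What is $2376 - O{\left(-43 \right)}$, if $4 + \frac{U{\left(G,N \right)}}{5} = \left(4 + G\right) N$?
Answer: $2585$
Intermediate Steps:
$U{\left(G,N \right)} = -20 + 5 N \left(4 + G\right)$ ($U{\left(G,N \right)} = -20 + 5 \left(4 + G\right) N = -20 + 5 N \left(4 + G\right)$)
$A = 6$ ($A = \left(-3\right) \left(-2\right) = 6$)
$O{\left(H \right)} = 6 + 5 H$ ($O{\left(H \right)} = 6 + H \left(-20 + 20 \cdot 1 + 5 \cdot 1 \cdot 1\right) = 6 + H \left(-20 + 20 + 5\right) = 6 + H 5 = 6 + 5 H$)
$2376 - O{\left(-43 \right)} = 2376 - \left(6 + 5 \left(-43\right)\right) = 2376 - \left(6 - 215\right) = 2376 - -209 = 2376 + 209 = 2585$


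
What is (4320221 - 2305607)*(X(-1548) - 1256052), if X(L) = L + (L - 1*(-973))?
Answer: -2534736969450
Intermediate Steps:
X(L) = 973 + 2*L (X(L) = L + (L + 973) = L + (973 + L) = 973 + 2*L)
(4320221 - 2305607)*(X(-1548) - 1256052) = (4320221 - 2305607)*((973 + 2*(-1548)) - 1256052) = 2014614*((973 - 3096) - 1256052) = 2014614*(-2123 - 1256052) = 2014614*(-1258175) = -2534736969450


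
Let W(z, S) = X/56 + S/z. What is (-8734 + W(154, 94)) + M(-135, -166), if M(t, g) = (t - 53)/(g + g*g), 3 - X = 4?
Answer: -6697830119/766920 ≈ -8733.4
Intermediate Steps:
X = -1 (X = 3 - 1*4 = 3 - 4 = -1)
W(z, S) = -1/56 + S/z
M(t, g) = (-53 + t)/(g + g²)
(-8734 + W(154, 94)) + M(-135, -166) = (-8734 + (94 - 1/56*154)/154) + (-53 - 135)/((-166)*(1 - 166)) = (-8734 + (94 - 11/4)/154) - 1/166*(-188)/(-165) = (-8734 + (1/154)*(365/4)) - 1/166*(-1/165)*(-188) = (-8734 + 365/616) - 94/13695 = -5379779/616 - 94/13695 = -6697830119/766920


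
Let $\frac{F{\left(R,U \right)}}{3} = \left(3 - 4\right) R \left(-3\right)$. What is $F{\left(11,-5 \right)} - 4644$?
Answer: $-4545$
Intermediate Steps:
$F{\left(R,U \right)} = 9 R$ ($F{\left(R,U \right)} = 3 \left(3 - 4\right) R \left(-3\right) = 3 \left(- \left(-3\right) R\right) = 3 \cdot 3 R = 9 R$)
$F{\left(11,-5 \right)} - 4644 = 9 \cdot 11 - 4644 = 99 - 4644 = -4545$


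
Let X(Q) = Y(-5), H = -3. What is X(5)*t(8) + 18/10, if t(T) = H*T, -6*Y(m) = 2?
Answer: 49/5 ≈ 9.8000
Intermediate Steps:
Y(m) = -⅓ (Y(m) = -⅙*2 = -⅓)
X(Q) = -⅓
t(T) = -3*T
X(5)*t(8) + 18/10 = -(-1)*8 + 18/10 = -⅓*(-24) + 18*(⅒) = 8 + 9/5 = 49/5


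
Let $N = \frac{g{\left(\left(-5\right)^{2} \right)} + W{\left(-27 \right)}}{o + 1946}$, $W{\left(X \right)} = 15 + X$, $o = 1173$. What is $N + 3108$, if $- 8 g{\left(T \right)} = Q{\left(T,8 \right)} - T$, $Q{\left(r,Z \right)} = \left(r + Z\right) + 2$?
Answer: $\frac{38775355}{12476} \approx 3108.0$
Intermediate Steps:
$Q{\left(r,Z \right)} = 2 + Z + r$ ($Q{\left(r,Z \right)} = \left(Z + r\right) + 2 = 2 + Z + r$)
$g{\left(T \right)} = - \frac{5}{4}$ ($g{\left(T \right)} = - \frac{\left(2 + 8 + T\right) - T}{8} = - \frac{\left(10 + T\right) - T}{8} = \left(- \frac{1}{8}\right) 10 = - \frac{5}{4}$)
$N = - \frac{53}{12476}$ ($N = \frac{- \frac{5}{4} + \left(15 - 27\right)}{1173 + 1946} = \frac{- \frac{5}{4} - 12}{3119} = \left(- \frac{53}{4}\right) \frac{1}{3119} = - \frac{53}{12476} \approx -0.0042482$)
$N + 3108 = - \frac{53}{12476} + 3108 = \frac{38775355}{12476}$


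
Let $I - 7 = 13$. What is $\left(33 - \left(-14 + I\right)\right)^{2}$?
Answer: $729$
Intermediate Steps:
$I = 20$ ($I = 7 + 13 = 20$)
$\left(33 - \left(-14 + I\right)\right)^{2} = \left(33 + \left(14 - 20\right)\right)^{2} = \left(33 - 6\right)^{2} = 27^{2} = 729$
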